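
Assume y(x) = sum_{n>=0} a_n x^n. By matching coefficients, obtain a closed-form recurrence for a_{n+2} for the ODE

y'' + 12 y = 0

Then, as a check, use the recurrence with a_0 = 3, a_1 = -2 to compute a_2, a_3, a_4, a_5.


Substitute y = sum_n a_n x^n into y'' + (const) y = 0.
y''(x) = sum_{n>=0} (n+2)(n+1) a_{n+2} x^n.
The ODE becomes sum_n [(n+2)(n+1) a_{n+2} + 12 a_n] x^n = 0.
Setting each coefficient to zero gives the recurrence:
  (n+2)(n+1) a_{n+2} + 12 a_n = 0,
  a_{n+2} = -12 / ((n+1)(n+2)) a_n.

Check with a_0 = 3, a_1 = -2 (apply the recurrence for n = 0, 1, 2, 3): a_0 = 3, a_1 = -2, a_2 = -18, a_3 = 4, a_4 = 18, a_5 = -12/5.

a_{n+2} = -12/((n+1)(n+2)) * a_n; check: a_0 = 3, a_1 = -2, a_2 = -18, a_3 = 4, a_4 = 18, a_5 = -12/5


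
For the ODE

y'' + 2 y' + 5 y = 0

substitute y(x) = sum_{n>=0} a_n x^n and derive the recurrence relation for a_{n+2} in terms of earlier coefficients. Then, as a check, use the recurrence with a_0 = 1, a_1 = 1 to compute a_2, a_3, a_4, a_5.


Substitute y = sum_n a_n x^n.
y''(x) has coefficient (n+2)(n+1) a_{n+2} at x^n;
2 y'(x) has coefficient 2 (n+1) a_{n+1} at x^n;
5 y(x) has coefficient 5 a_n at x^n.
Matching x^n: (n+2)(n+1) a_{n+2} + 2 (n+1) a_{n+1} + 5 a_n = 0.
Thus a_{n+2} = [-2 (n+1) a_{n+1} - 5 a_n] / ((n+1)(n+2)).

Check with a_0 = 1, a_1 = 1 (apply the recurrence for n = 0, 1, 2, 3): a_0 = 1, a_1 = 1, a_2 = -7/2, a_3 = 3/2, a_4 = 17/24, a_5 = -79/120.

a_(n+2) = [-2 (n+1) a_(n+1) - 5 a_n] / ((n+1)(n+2)); check: a_0 = 1, a_1 = 1, a_2 = -7/2, a_3 = 3/2, a_4 = 17/24, a_5 = -79/120


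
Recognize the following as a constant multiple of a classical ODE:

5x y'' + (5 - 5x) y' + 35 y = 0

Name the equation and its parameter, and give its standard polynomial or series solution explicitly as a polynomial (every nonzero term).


All three coefficients share the factor 5; dividing through by 5 gives  x y'' + (1 - x) y' + 7 y = 0.
This matches the Laguerre equation x y'' + (1 - x) y' + n y = 0 with n = 7; the polynomial solution is L_7(x).
With y = sum_k a_k x^k, matching x^k gives (k+1)k a_{k+1} + (k+1) a_{k+1} - k a_k + n a_k = 0, i.e. (k+1)^2 a_{k+1} = (k - n) a_k = (k - 7) a_k. The right side vanishes at k = 7, so the series terminates at degree 7.
Standard normalization L_n(0) = 1 gives a_0 = 1. Work upward with a_{k+1} = (k - 7) a_k / (k+1)^2:
  a_1 = (0 - 7)(1) / 1^2 = -7/1 = -7
  a_2 = (1 - 7)(-7) / 2^2 = 42/4 = 21/2
  a_3 = (2 - 7)(21/2) / 3^2 = (-105/2)/9 = -35/6
  a_4 = (3 - 7)(-35/6) / 4^2 = (70/3)/16 = 35/24
  a_5 = (4 - 7)(35/24) / 5^2 = (-35/8)/25 = -7/40
  a_6 = (5 - 7)(-7/40) / 6^2 = (7/20)/36 = 7/720
  a_7 = (6 - 7)(7/720) / 7^2 = (-7/720)/49 = -1/5040
Hence L_7(x) = -x^7/5040 + 7 x^6/720 - 7 x^5/40 + 35 x^4/24 - 35 x^3/6 + 21 x^2/2 - 7 x + 1.

L_7(x); series = -x^7/5040 + 7 x^6/720 - 7 x^5/40 + 35 x^4/24 - 35 x^3/6 + 21 x^2/2 - 7 x + 1


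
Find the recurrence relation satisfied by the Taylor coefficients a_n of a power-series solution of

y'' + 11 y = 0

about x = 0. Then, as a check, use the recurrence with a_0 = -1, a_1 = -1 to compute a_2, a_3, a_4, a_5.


Substitute y = sum_n a_n x^n into y'' + (const) y = 0.
y''(x) = sum_{n>=0} (n+2)(n+1) a_{n+2} x^n.
The ODE becomes sum_n [(n+2)(n+1) a_{n+2} + 11 a_n] x^n = 0.
Setting each coefficient to zero gives the recurrence:
  (n+2)(n+1) a_{n+2} + 11 a_n = 0,
  a_{n+2} = -11 / ((n+1)(n+2)) a_n.

Check with a_0 = -1, a_1 = -1 (apply the recurrence for n = 0, 1, 2, 3): a_0 = -1, a_1 = -1, a_2 = 11/2, a_3 = 11/6, a_4 = -121/24, a_5 = -121/120.

a_{n+2} = -11/((n+1)(n+2)) * a_n; check: a_0 = -1, a_1 = -1, a_2 = 11/2, a_3 = 11/6, a_4 = -121/24, a_5 = -121/120


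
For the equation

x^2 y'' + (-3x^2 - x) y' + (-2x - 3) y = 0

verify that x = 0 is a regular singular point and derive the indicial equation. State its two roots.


Divide by x^2 to reach normal form y'' + P_1(x) y' + P_2(x) y = 0 with P_1(x) = -3 - 1/x and P_2(x) = -2/x - 3/x^2.
x = 0 is a singular point because the y'-coefficient -3 - 1/x has a pole at x = 0 and the y-coefficient -2/x - 3/x^2 has a pole at x = 0.
It is a regular singular point because x P_1(x) = p(x) = -3x - 1 and x^2 P_2(x) = q(x) = -2x - 3 are polynomials, hence analytic at x = 0.
p(0) = -1,  q(0) = -3.
Indicial equation: r(r-1) + p(0) r + q(0) = 0, i.e. r^2 + (p(0) - 1) r + q(0) = 0, i.e. r^2 - 2 r - 3 = 0.
Discriminant: (-2)^2 - 4(-3) = 16, so r = (2 ± 4)/2.
Solving: r_1 = 3, r_2 = -1.

indicial: r^2 - 2 r - 3 = 0; roots r_1 = 3, r_2 = -1


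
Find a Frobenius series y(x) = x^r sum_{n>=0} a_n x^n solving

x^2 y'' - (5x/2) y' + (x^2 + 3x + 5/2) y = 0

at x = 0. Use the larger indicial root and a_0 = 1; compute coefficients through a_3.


Write in Frobenius form y'' + (p(x)/x) y' + (q(x)/x^2) y = 0:
  p(x) = -5/2,  q(x) = x^2 + 3x + 5/2.
Indicial equation: r(r-1) + (-5/2) r + (5/2) = 0 -> roots r_1 = 5/2, r_2 = 1.
Take r = r_1 = 5/2. Let y(x) = x^r sum_{n>=0} a_n x^n with a_0 = 1.
Substitute y = x^r sum a_n x^n and match x^{r+n}. The recurrence is
  D(n) a_n + 3 a_{n-1} + 1 a_{n-2} = 0,  where D(n) = (r+n)(r+n-1) + (-5/2)(r+n) + (5/2).
  a_n = [-3 a_{n-1} - 1 a_{n-2}] / D(n).
Since the indicial polynomial factors as (r - r_1)(r - r_2), D(n) = (r_1 + n - r_1)(r_1 + n - r_2) = n(n + 3/2).
Evaluating step by step (a_0 = 1):
  n = 1: D(1) = 1(1 + 3/2) = 5/2; numerator = -3(1) = -3; a_1 = (-3)/(5/2) = -6/5
  n = 2: D(2) = 2(2 + 3/2) = 7; numerator = -3(-6/5) - 1(1) = 13/5; a_2 = (13/5)/(7) = 13/35
  n = 3: D(3) = 3(3 + 3/2) = 27/2; numerator = -3(13/35) - 1(-6/5) = 3/35; a_3 = (3/35)/(27/2) = 2/315

r = 5/2; a_0 = 1; a_1 = -6/5; a_2 = 13/35; a_3 = 2/315


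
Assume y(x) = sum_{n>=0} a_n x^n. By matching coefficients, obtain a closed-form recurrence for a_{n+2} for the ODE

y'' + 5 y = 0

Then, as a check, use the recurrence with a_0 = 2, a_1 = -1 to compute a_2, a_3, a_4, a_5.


Substitute y = sum_n a_n x^n into y'' + (const) y = 0.
y''(x) = sum_{n>=0} (n+2)(n+1) a_{n+2} x^n.
The ODE becomes sum_n [(n+2)(n+1) a_{n+2} + 5 a_n] x^n = 0.
Setting each coefficient to zero gives the recurrence:
  (n+2)(n+1) a_{n+2} + 5 a_n = 0,
  a_{n+2} = -5 / ((n+1)(n+2)) a_n.

Check with a_0 = 2, a_1 = -1 (apply the recurrence for n = 0, 1, 2, 3): a_0 = 2, a_1 = -1, a_2 = -5, a_3 = 5/6, a_4 = 25/12, a_5 = -5/24.

a_{n+2} = -5/((n+1)(n+2)) * a_n; check: a_0 = 2, a_1 = -1, a_2 = -5, a_3 = 5/6, a_4 = 25/12, a_5 = -5/24


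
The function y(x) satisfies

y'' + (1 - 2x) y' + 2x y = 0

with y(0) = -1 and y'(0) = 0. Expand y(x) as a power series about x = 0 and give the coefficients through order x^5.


Ansatz: y(x) = sum_{n>=0} a_n x^n, so y'(x) = sum_{n>=1} n a_n x^(n-1) and y''(x) = sum_{n>=2} n(n-1) a_n x^(n-2).
Substitute into P(x) y'' + Q(x) y' + R(x) y = 0 with P(x) = 1, Q(x) = 1 - 2x, R(x) = 2x, and match powers of x.
Initial conditions: a_0 = -1, a_1 = 0.
Setting the coefficient of each power of x to zero and solving order by order (substituting the coefficients already found):
  x^0: 2 a_2 + a_1 = 0  ->  2 a_2 = -a_1 = 0  ->  a_2 = 0
  x^1: 6 a_3 + 2 a_2 - 2 a_1 + 2 a_0 = 0  ->  6 a_3 = -2 a_2 + 2 a_1 - 2 a_0 = 2  ->  a_3 = 1/3
  x^2: 12 a_4 + 3 a_3 - 4 a_2 + 2 a_1 = 0  ->  12 a_4 = -3 a_3 + 4 a_2 - 2 a_1 = -1  ->  a_4 = -1/12
  x^3: 20 a_5 + 4 a_4 - 6 a_3 + 2 a_2 = 0  ->  20 a_5 = -4 a_4 + 6 a_3 - 2 a_2 = 7/3  ->  a_5 = 7/60
Truncated series: y(x) = -1 + (1/3) x^3 - (1/12) x^4 + (7/60) x^5 + O(x^6).

a_0 = -1; a_1 = 0; a_2 = 0; a_3 = 1/3; a_4 = -1/12; a_5 = 7/60


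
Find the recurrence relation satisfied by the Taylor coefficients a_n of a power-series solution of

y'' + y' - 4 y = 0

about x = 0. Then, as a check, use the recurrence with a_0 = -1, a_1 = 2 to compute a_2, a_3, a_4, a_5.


Substitute y = sum_n a_n x^n.
y''(x) has coefficient (n+2)(n+1) a_{n+2} at x^n;
y'(x) has coefficient (n+1) a_{n+1} at x^n;
-4 y(x) has coefficient -4 a_n at x^n.
Matching x^n: (n+2)(n+1) a_{n+2} + (n+1) a_{n+1} - 4 a_n = 0.
Thus a_{n+2} = [-(n+1) a_{n+1} + 4 a_n] / ((n+1)(n+2)).

Check with a_0 = -1, a_1 = 2 (apply the recurrence for n = 0, 1, 2, 3): a_0 = -1, a_1 = 2, a_2 = -3, a_3 = 7/3, a_4 = -19/12, a_5 = 47/60.

a_(n+2) = [-(n+1) a_(n+1) + 4 a_n] / ((n+1)(n+2)); check: a_0 = -1, a_1 = 2, a_2 = -3, a_3 = 7/3, a_4 = -19/12, a_5 = 47/60


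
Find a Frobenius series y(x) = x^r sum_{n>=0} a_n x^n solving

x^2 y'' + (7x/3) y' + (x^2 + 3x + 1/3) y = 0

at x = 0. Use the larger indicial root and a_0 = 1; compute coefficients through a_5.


Write in Frobenius form y'' + (p(x)/x) y' + (q(x)/x^2) y = 0:
  p(x) = 7/3,  q(x) = x^2 + 3x + 1/3.
Indicial equation: r(r-1) + (7/3) r + (1/3) = 0 -> roots r_1 = -1/3, r_2 = -1.
Take r = r_1 = -1/3. Let y(x) = x^r sum_{n>=0} a_n x^n with a_0 = 1.
Substitute y = x^r sum a_n x^n and match x^{r+n}. The recurrence is
  D(n) a_n + 3 a_{n-1} + 1 a_{n-2} = 0,  where D(n) = (r+n)(r+n-1) + (7/3)(r+n) + (1/3).
  a_n = [-3 a_{n-1} - 1 a_{n-2}] / D(n).
Since the indicial polynomial factors as (r - r_1)(r - r_2), D(n) = (r_1 + n - r_1)(r_1 + n - r_2) = n(n + 2/3).
Evaluating step by step (a_0 = 1):
  n = 1: D(1) = 1(1 + 2/3) = 5/3; numerator = -3(1) = -3; a_1 = (-3)/(5/3) = -9/5
  n = 2: D(2) = 2(2 + 2/3) = 16/3; numerator = -3(-9/5) - 1(1) = 22/5; a_2 = (22/5)/(16/3) = 33/40
  n = 3: D(3) = 3(3 + 2/3) = 11; numerator = -3(33/40) - 1(-9/5) = -27/40; a_3 = (-27/40)/(11) = -27/440
  n = 4: D(4) = 4(4 + 2/3) = 56/3; numerator = -3(-27/440) - 1(33/40) = -141/220; a_4 = (-141/220)/(56/3) = -423/12320
  n = 5: D(5) = 5(5 + 2/3) = 85/3; numerator = -3(-423/12320) - 1(-27/440) = 405/2464; a_5 = (405/2464)/(85/3) = 243/41888

r = -1/3; a_0 = 1; a_1 = -9/5; a_2 = 33/40; a_3 = -27/440; a_4 = -423/12320; a_5 = 243/41888


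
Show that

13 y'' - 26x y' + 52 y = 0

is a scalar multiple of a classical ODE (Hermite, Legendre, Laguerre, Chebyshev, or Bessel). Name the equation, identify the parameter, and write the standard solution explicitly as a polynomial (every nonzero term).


All three coefficients share the factor 13; dividing through by 13 gives  y'' - 2x y' + 4 y = 0.
This matches the Hermite equation y'' - 2x y' + 2n y = 0 with 2n = 4, so n = 2; the polynomial solution is H_2(x).
With y = sum_k a_k x^k, matching x^k gives (k+2)(k+1) a_{k+2} = 2(k - n) a_k = 2(k - 2) a_k. The right side vanishes at k = 2, so the series with the parity of 2 terminates at degree 2.
Standard normalization: leading coefficient of H_n is 2^n, so a_2 = 2^2 = 4. Work downward with a_k = (k+1)(k+2) a_{k+2} / (2(k - n)):
  a_0 = (1)(2)(4) / (2(0 - 2)) = 8/(-4) = -2
Hence H_2(x) = 4 x^2 - 2.

H_2(x); series = 4 x^2 - 2


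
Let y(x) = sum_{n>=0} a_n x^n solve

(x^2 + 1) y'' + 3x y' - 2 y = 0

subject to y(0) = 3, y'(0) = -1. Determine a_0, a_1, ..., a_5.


Ansatz: y(x) = sum_{n>=0} a_n x^n, so y'(x) = sum_{n>=1} n a_n x^(n-1) and y''(x) = sum_{n>=2} n(n-1) a_n x^(n-2).
Substitute into P(x) y'' + Q(x) y' + R(x) y = 0 with P(x) = x^2 + 1, Q(x) = 3x, R(x) = -2, and match powers of x.
Initial conditions: a_0 = 3, a_1 = -1.
Setting the coefficient of each power of x to zero and solving order by order (substituting the coefficients already found):
  x^0: 2 a_2 - 2 a_0 = 0  ->  2 a_2 = 2 a_0 = 6  ->  a_2 = 3
  x^1: 6 a_3 + a_1 = 0  ->  6 a_3 = -a_1 = 1  ->  a_3 = 1/6
  x^2: 12 a_4 + 6 a_2 = 0  ->  12 a_4 = -6 a_2 = -18  ->  a_4 = -3/2
  x^3: 20 a_5 + 13 a_3 = 0  ->  20 a_5 = -13 a_3 = -13/6  ->  a_5 = -13/120
Truncated series: y(x) = 3 - x + 3 x^2 + (1/6) x^3 - (3/2) x^4 - (13/120) x^5 + O(x^6).

a_0 = 3; a_1 = -1; a_2 = 3; a_3 = 1/6; a_4 = -3/2; a_5 = -13/120


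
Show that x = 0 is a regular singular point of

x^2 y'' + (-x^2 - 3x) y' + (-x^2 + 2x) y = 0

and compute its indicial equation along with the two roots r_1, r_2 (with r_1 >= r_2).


Divide by x^2 to reach normal form y'' + P_1(x) y' + P_2(x) y = 0 with P_1(x) = -1 - 3/x and P_2(x) = -1 + 2/x.
x = 0 is a singular point because the y'-coefficient -1 - 3/x has a pole at x = 0 and the y-coefficient -1 + 2/x has a pole at x = 0.
It is a regular singular point because x P_1(x) = p(x) = -x - 3 and x^2 P_2(x) = q(x) = -x^2 + 2x are polynomials, hence analytic at x = 0.
p(0) = -3,  q(0) = 0.
Indicial equation: r(r-1) + p(0) r + q(0) = 0, i.e. r^2 + (p(0) - 1) r + q(0) = 0, i.e. r^2 - 4 r = 0.
Discriminant: (-4)^2 - 4(0) = 16, so r = (4 ± 4)/2.
Solving: r_1 = 4, r_2 = 0.

indicial: r^2 - 4 r = 0; roots r_1 = 4, r_2 = 0


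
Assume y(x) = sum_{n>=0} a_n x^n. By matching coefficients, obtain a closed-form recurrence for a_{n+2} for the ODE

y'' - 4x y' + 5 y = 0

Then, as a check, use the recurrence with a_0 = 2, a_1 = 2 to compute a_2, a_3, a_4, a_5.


Substitute y = sum_n a_n x^n.
y''(x) has coefficient (n+2)(n+1) a_{n+2} at x^n;
-4 x y'(x) has coefficient -4 n a_n at x^n (shift);
5 y(x) has coefficient 5 a_n at x^n.
Matching x^n: (n+2)(n+1) a_{n+2} + (-4n + 5) a_n = 0.
Thus a_{n+2} = (4n - 5) / ((n+1)(n+2)) * a_n.

Check with a_0 = 2, a_1 = 2 (apply the recurrence for n = 0, 1, 2, 3): a_0 = 2, a_1 = 2, a_2 = -5, a_3 = -1/3, a_4 = -5/4, a_5 = -7/60.

a_(n+2) = (4n - 5) / ((n+1)(n+2)) * a_n; check: a_0 = 2, a_1 = 2, a_2 = -5, a_3 = -1/3, a_4 = -5/4, a_5 = -7/60


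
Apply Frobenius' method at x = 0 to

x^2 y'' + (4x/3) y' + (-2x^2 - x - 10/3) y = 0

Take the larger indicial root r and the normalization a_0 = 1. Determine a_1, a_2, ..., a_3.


Write in Frobenius form y'' + (p(x)/x) y' + (q(x)/x^2) y = 0:
  p(x) = 4/3,  q(x) = -2x^2 - x - 10/3.
Indicial equation: r(r-1) + (4/3) r + (-10/3) = 0 -> roots r_1 = 5/3, r_2 = -2.
Take r = r_1 = 5/3. Let y(x) = x^r sum_{n>=0} a_n x^n with a_0 = 1.
Substitute y = x^r sum a_n x^n and match x^{r+n}. The recurrence is
  D(n) a_n - 1 a_{n-1} - 2 a_{n-2} = 0,  where D(n) = (r+n)(r+n-1) + (4/3)(r+n) + (-10/3).
  a_n = [1 a_{n-1} + 2 a_{n-2}] / D(n).
Since the indicial polynomial factors as (r - r_1)(r - r_2), D(n) = (r_1 + n - r_1)(r_1 + n - r_2) = n(n + 11/3).
Evaluating step by step (a_0 = 1):
  n = 1: D(1) = 1(1 + 11/3) = 14/3; numerator = 1(1) = 1; a_1 = (1)/(14/3) = 3/14
  n = 2: D(2) = 2(2 + 11/3) = 34/3; numerator = 1(3/14) + 2(1) = 31/14; a_2 = (31/14)/(34/3) = 93/476
  n = 3: D(3) = 3(3 + 11/3) = 20; numerator = 1(93/476) + 2(3/14) = 297/476; a_3 = (297/476)/(20) = 297/9520

r = 5/3; a_0 = 1; a_1 = 3/14; a_2 = 93/476; a_3 = 297/9520


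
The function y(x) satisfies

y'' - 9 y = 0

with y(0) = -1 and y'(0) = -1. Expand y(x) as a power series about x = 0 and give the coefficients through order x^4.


Ansatz: y(x) = sum_{n>=0} a_n x^n, so y'(x) = sum_{n>=1} n a_n x^(n-1) and y''(x) = sum_{n>=2} n(n-1) a_n x^(n-2).
Substitute into P(x) y'' + Q(x) y' + R(x) y = 0 with P(x) = 1, Q(x) = 0, R(x) = -9, and match powers of x.
Initial conditions: a_0 = -1, a_1 = -1.
Setting the coefficient of each power of x to zero and solving order by order (substituting the coefficients already found):
  x^0: 2 a_2 - 9 a_0 = 0  ->  2 a_2 = 9 a_0 = -9  ->  a_2 = -9/2
  x^1: 6 a_3 - 9 a_1 = 0  ->  6 a_3 = 9 a_1 = -9  ->  a_3 = -3/2
  x^2: 12 a_4 - 9 a_2 = 0  ->  12 a_4 = 9 a_2 = -81/2  ->  a_4 = -27/8
Truncated series: y(x) = -1 - x - (9/2) x^2 - (3/2) x^3 - (27/8) x^4 + O(x^5).

a_0 = -1; a_1 = -1; a_2 = -9/2; a_3 = -3/2; a_4 = -27/8


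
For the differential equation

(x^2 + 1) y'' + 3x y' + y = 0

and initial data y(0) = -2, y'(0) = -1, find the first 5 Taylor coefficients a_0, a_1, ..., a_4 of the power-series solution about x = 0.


Ansatz: y(x) = sum_{n>=0} a_n x^n, so y'(x) = sum_{n>=1} n a_n x^(n-1) and y''(x) = sum_{n>=2} n(n-1) a_n x^(n-2).
Substitute into P(x) y'' + Q(x) y' + R(x) y = 0 with P(x) = x^2 + 1, Q(x) = 3x, R(x) = 1, and match powers of x.
Initial conditions: a_0 = -2, a_1 = -1.
Setting the coefficient of each power of x to zero and solving order by order (substituting the coefficients already found):
  x^0: 2 a_2 + a_0 = 0  ->  2 a_2 = -a_0 = 2  ->  a_2 = 1
  x^1: 6 a_3 + 4 a_1 = 0  ->  6 a_3 = -4 a_1 = 4  ->  a_3 = 2/3
  x^2: 12 a_4 + 9 a_2 = 0  ->  12 a_4 = -9 a_2 = -9  ->  a_4 = -3/4
Truncated series: y(x) = -2 - x + x^2 + (2/3) x^3 - (3/4) x^4 + O(x^5).

a_0 = -2; a_1 = -1; a_2 = 1; a_3 = 2/3; a_4 = -3/4


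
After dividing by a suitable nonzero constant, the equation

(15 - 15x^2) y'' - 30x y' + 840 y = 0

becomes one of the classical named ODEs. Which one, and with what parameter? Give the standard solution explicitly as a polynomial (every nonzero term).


All three coefficients share the factor 15; dividing through by 15 gives  (1 - x^2) y'' - 2x y' + 56 y = 0.
This matches the Legendre equation (1 - x^2) y'' - 2x y' + n(n+1) y = 0 (note the -2x y' term) with n(n+1) = 56, so n = 7; the polynomial solution is P_7(x).
With y = sum_k a_k x^k, matching x^k gives (k+2)(k+1) a_{k+2} = [k(k+1) - n(n+1)] a_k = (k - 7)(k + 8) a_k. The right side vanishes at k = 7, so the series with the parity of 7 terminates at degree 7.
Standard normalization (P_n(1) = 1): leading coefficient (2n)!/(2^n (n!)^2) = 87178291200/(128*25401600) = 429/16, so a_7 = 429/16. Work downward with a_k = (k+1)(k+2) a_{k+2} / ((k - 7)(k + 8)):
  a_5 = (6)(7)(429/16) / ((5 - 7)(5 + 8)) = (9009/8)/(-26) = -693/16
  a_3 = (4)(5)(-693/16) / ((3 - 7)(3 + 8)) = (-3465/4)/(-44) = 315/16
  a_1 = (2)(3)(315/16) / ((1 - 7)(1 + 8)) = (945/8)/(-54) = -35/16
Hence P_7(x) = 429 x^7/16 - 693 x^5/16 + 315 x^3/16 - 35 x/16.

P_7(x); series = 429 x^7/16 - 693 x^5/16 + 315 x^3/16 - 35 x/16


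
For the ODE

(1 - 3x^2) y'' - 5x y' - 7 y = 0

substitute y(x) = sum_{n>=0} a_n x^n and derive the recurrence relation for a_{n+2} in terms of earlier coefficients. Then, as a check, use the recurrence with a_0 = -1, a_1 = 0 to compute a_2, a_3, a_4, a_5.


Substitute y = sum_n a_n x^n.
(1 - 3 x^2) y'' contributes (n+2)(n+1) a_{n+2} - 3 n(n-1) a_n at x^n.
-5 x y'(x) contributes -5 n a_n at x^n.
-7 y(x) contributes -7 a_n at x^n.
Matching x^n: (n+2)(n+1) a_{n+2} + (-3 n(n-1) - 5 n - 7) a_n = 0.
Thus a_{n+2} = (3 n(n-1) + 5 n + 7) / ((n+1)(n+2)) * a_n.

Check with a_0 = -1, a_1 = 0 (apply the recurrence for n = 0, 1, 2, 3): a_0 = -1, a_1 = 0, a_2 = -7/2, a_3 = 0, a_4 = -161/24, a_5 = 0.

a_(n+2) = (3 n(n-1) + 5 n + 7) / ((n+1)(n+2)) * a_n; check: a_0 = -1, a_1 = 0, a_2 = -7/2, a_3 = 0, a_4 = -161/24, a_5 = 0


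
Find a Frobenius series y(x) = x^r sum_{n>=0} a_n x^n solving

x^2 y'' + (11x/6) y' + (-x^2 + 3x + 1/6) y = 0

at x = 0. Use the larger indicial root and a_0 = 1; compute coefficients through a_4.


Write in Frobenius form y'' + (p(x)/x) y' + (q(x)/x^2) y = 0:
  p(x) = 11/6,  q(x) = -x^2 + 3x + 1/6.
Indicial equation: r(r-1) + (11/6) r + (1/6) = 0 -> roots r_1 = -1/3, r_2 = -1/2.
Take r = r_1 = -1/3. Let y(x) = x^r sum_{n>=0} a_n x^n with a_0 = 1.
Substitute y = x^r sum a_n x^n and match x^{r+n}. The recurrence is
  D(n) a_n + 3 a_{n-1} - 1 a_{n-2} = 0,  where D(n) = (r+n)(r+n-1) + (11/6)(r+n) + (1/6).
  a_n = [-3 a_{n-1} + 1 a_{n-2}] / D(n).
Since the indicial polynomial factors as (r - r_1)(r - r_2), D(n) = (r_1 + n - r_1)(r_1 + n - r_2) = n(n + 1/6).
Evaluating step by step (a_0 = 1):
  n = 1: D(1) = 1(1 + 1/6) = 7/6; numerator = -3(1) = -3; a_1 = (-3)/(7/6) = -18/7
  n = 2: D(2) = 2(2 + 1/6) = 13/3; numerator = -3(-18/7) + 1(1) = 61/7; a_2 = (61/7)/(13/3) = 183/91
  n = 3: D(3) = 3(3 + 1/6) = 19/2; numerator = -3(183/91) + 1(-18/7) = -783/91; a_3 = (-783/91)/(19/2) = -1566/1729
  n = 4: D(4) = 4(4 + 1/6) = 50/3; numerator = -3(-1566/1729) + 1(183/91) = 8175/1729; a_4 = (8175/1729)/(50/3) = 981/3458

r = -1/3; a_0 = 1; a_1 = -18/7; a_2 = 183/91; a_3 = -1566/1729; a_4 = 981/3458


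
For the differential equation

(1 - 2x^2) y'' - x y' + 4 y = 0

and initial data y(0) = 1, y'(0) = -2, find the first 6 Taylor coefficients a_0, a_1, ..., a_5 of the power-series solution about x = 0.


Ansatz: y(x) = sum_{n>=0} a_n x^n, so y'(x) = sum_{n>=1} n a_n x^(n-1) and y''(x) = sum_{n>=2} n(n-1) a_n x^(n-2).
Substitute into P(x) y'' + Q(x) y' + R(x) y = 0 with P(x) = 1 - 2x^2, Q(x) = -x, R(x) = 4, and match powers of x.
Initial conditions: a_0 = 1, a_1 = -2.
Setting the coefficient of each power of x to zero and solving order by order (substituting the coefficients already found):
  x^0: 2 a_2 + 4 a_0 = 0  ->  2 a_2 = -4 a_0 = -4  ->  a_2 = -2
  x^1: 6 a_3 + 3 a_1 = 0  ->  6 a_3 = -3 a_1 = 6  ->  a_3 = 1
  x^2: 12 a_4 - 2 a_2 = 0  ->  12 a_4 = 2 a_2 = -4  ->  a_4 = -1/3
  x^3: 20 a_5 - 11 a_3 = 0  ->  20 a_5 = 11 a_3 = 11  ->  a_5 = 11/20
Truncated series: y(x) = 1 - 2 x - 2 x^2 + x^3 - (1/3) x^4 + (11/20) x^5 + O(x^6).

a_0 = 1; a_1 = -2; a_2 = -2; a_3 = 1; a_4 = -1/3; a_5 = 11/20


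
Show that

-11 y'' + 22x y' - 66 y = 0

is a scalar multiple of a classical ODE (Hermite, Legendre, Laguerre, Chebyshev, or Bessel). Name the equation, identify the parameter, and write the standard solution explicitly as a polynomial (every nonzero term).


All three coefficients share the factor -11; dividing through by -11 gives  y'' - 2x y' + 6 y = 0.
This matches the Hermite equation y'' - 2x y' + 2n y = 0 with 2n = 6, so n = 3; the polynomial solution is H_3(x).
With y = sum_k a_k x^k, matching x^k gives (k+2)(k+1) a_{k+2} = 2(k - n) a_k = 2(k - 3) a_k. The right side vanishes at k = 3, so the series with the parity of 3 terminates at degree 3.
Standard normalization: leading coefficient of H_n is 2^n, so a_3 = 2^3 = 8. Work downward with a_k = (k+1)(k+2) a_{k+2} / (2(k - n)):
  a_1 = (2)(3)(8) / (2(1 - 3)) = 48/(-4) = -12
Hence H_3(x) = 8 x^3 - 12 x.

H_3(x); series = 8 x^3 - 12 x


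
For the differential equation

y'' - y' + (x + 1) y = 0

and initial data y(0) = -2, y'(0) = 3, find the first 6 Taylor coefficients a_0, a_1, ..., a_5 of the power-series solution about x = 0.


Ansatz: y(x) = sum_{n>=0} a_n x^n, so y'(x) = sum_{n>=1} n a_n x^(n-1) and y''(x) = sum_{n>=2} n(n-1) a_n x^(n-2).
Substitute into P(x) y'' + Q(x) y' + R(x) y = 0 with P(x) = 1, Q(x) = -1, R(x) = x + 1, and match powers of x.
Initial conditions: a_0 = -2, a_1 = 3.
Setting the coefficient of each power of x to zero and solving order by order (substituting the coefficients already found):
  x^0: 2 a_2 - a_1 + a_0 = 0  ->  2 a_2 = a_1 - a_0 = 5  ->  a_2 = 5/2
  x^1: 6 a_3 - 2 a_2 + a_1 + a_0 = 0  ->  6 a_3 = 2 a_2 - a_1 - a_0 = 4  ->  a_3 = 2/3
  x^2: 12 a_4 - 3 a_3 + a_2 + a_1 = 0  ->  12 a_4 = 3 a_3 - a_2 - a_1 = -7/2  ->  a_4 = -7/24
  x^3: 20 a_5 - 4 a_4 + a_3 + a_2 = 0  ->  20 a_5 = 4 a_4 - a_3 - a_2 = -13/3  ->  a_5 = -13/60
Truncated series: y(x) = -2 + 3 x + (5/2) x^2 + (2/3) x^3 - (7/24) x^4 - (13/60) x^5 + O(x^6).

a_0 = -2; a_1 = 3; a_2 = 5/2; a_3 = 2/3; a_4 = -7/24; a_5 = -13/60


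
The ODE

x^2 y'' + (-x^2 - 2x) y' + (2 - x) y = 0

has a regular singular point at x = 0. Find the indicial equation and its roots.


Divide by x^2 to reach normal form y'' + P_1(x) y' + P_2(x) y = 0 with P_1(x) = -1 - 2/x and P_2(x) = -1/x + 2/x^2.
x = 0 is a singular point because the y'-coefficient -1 - 2/x has a pole at x = 0 and the y-coefficient -1/x + 2/x^2 has a pole at x = 0.
It is a regular singular point because x P_1(x) = p(x) = -x - 2 and x^2 P_2(x) = q(x) = 2 - x are polynomials, hence analytic at x = 0.
p(0) = -2,  q(0) = 2.
Indicial equation: r(r-1) + p(0) r + q(0) = 0, i.e. r^2 + (p(0) - 1) r + q(0) = 0, i.e. r^2 - 3 r + 2 = 0.
Discriminant: (-3)^2 - 4(2) = 1, so r = (3 ± 1)/2.
Solving: r_1 = 2, r_2 = 1.

indicial: r^2 - 3 r + 2 = 0; roots r_1 = 2, r_2 = 1


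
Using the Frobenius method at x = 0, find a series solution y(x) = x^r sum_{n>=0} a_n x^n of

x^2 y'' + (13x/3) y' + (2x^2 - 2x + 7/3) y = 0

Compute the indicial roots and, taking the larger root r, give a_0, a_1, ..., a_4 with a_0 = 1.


Write in Frobenius form y'' + (p(x)/x) y' + (q(x)/x^2) y = 0:
  p(x) = 13/3,  q(x) = 2x^2 - 2x + 7/3.
Indicial equation: r(r-1) + (13/3) r + (7/3) = 0 -> roots r_1 = -1, r_2 = -7/3.
Take r = r_1 = -1. Let y(x) = x^r sum_{n>=0} a_n x^n with a_0 = 1.
Substitute y = x^r sum a_n x^n and match x^{r+n}. The recurrence is
  D(n) a_n - 2 a_{n-1} + 2 a_{n-2} = 0,  where D(n) = (r+n)(r+n-1) + (13/3)(r+n) + (7/3).
  a_n = [2 a_{n-1} - 2 a_{n-2}] / D(n).
Since the indicial polynomial factors as (r - r_1)(r - r_2), D(n) = (r_1 + n - r_1)(r_1 + n - r_2) = n(n + 4/3).
Evaluating step by step (a_0 = 1):
  n = 1: D(1) = 1(1 + 4/3) = 7/3; numerator = 2(1) = 2; a_1 = (2)/(7/3) = 6/7
  n = 2: D(2) = 2(2 + 4/3) = 20/3; numerator = 2(6/7) - 2(1) = -2/7; a_2 = (-2/7)/(20/3) = -3/70
  n = 3: D(3) = 3(3 + 4/3) = 13; numerator = 2(-3/70) - 2(6/7) = -9/5; a_3 = (-9/5)/(13) = -9/65
  n = 4: D(4) = 4(4 + 4/3) = 64/3; numerator = 2(-9/65) - 2(-3/70) = -87/455; a_4 = (-87/455)/(64/3) = -261/29120

r = -1; a_0 = 1; a_1 = 6/7; a_2 = -3/70; a_3 = -9/65; a_4 = -261/29120


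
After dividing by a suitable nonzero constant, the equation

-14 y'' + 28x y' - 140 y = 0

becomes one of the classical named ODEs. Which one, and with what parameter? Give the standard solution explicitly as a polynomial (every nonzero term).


All three coefficients share the factor -14; dividing through by -14 gives  y'' - 2x y' + 10 y = 0.
This matches the Hermite equation y'' - 2x y' + 2n y = 0 with 2n = 10, so n = 5; the polynomial solution is H_5(x).
With y = sum_k a_k x^k, matching x^k gives (k+2)(k+1) a_{k+2} = 2(k - n) a_k = 2(k - 5) a_k. The right side vanishes at k = 5, so the series with the parity of 5 terminates at degree 5.
Standard normalization: leading coefficient of H_n is 2^n, so a_5 = 2^5 = 32. Work downward with a_k = (k+1)(k+2) a_{k+2} / (2(k - n)):
  a_3 = (4)(5)(32) / (2(3 - 5)) = 640/(-4) = -160
  a_1 = (2)(3)(-160) / (2(1 - 5)) = -960/(-8) = 120
Hence H_5(x) = 32 x^5 - 160 x^3 + 120 x.

H_5(x); series = 32 x^5 - 160 x^3 + 120 x


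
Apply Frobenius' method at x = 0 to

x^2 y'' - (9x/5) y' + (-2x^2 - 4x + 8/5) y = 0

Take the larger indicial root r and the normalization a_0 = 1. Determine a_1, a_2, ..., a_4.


Write in Frobenius form y'' + (p(x)/x) y' + (q(x)/x^2) y = 0:
  p(x) = -9/5,  q(x) = -2x^2 - 4x + 8/5.
Indicial equation: r(r-1) + (-9/5) r + (8/5) = 0 -> roots r_1 = 2, r_2 = 4/5.
Take r = r_1 = 2. Let y(x) = x^r sum_{n>=0} a_n x^n with a_0 = 1.
Substitute y = x^r sum a_n x^n and match x^{r+n}. The recurrence is
  D(n) a_n - 4 a_{n-1} - 2 a_{n-2} = 0,  where D(n) = (r+n)(r+n-1) + (-9/5)(r+n) + (8/5).
  a_n = [4 a_{n-1} + 2 a_{n-2}] / D(n).
Since the indicial polynomial factors as (r - r_1)(r - r_2), D(n) = (r_1 + n - r_1)(r_1 + n - r_2) = n(n + 6/5).
Evaluating step by step (a_0 = 1):
  n = 1: D(1) = 1(1 + 6/5) = 11/5; numerator = 4(1) = 4; a_1 = (4)/(11/5) = 20/11
  n = 2: D(2) = 2(2 + 6/5) = 32/5; numerator = 4(20/11) + 2(1) = 102/11; a_2 = (102/11)/(32/5) = 255/176
  n = 3: D(3) = 3(3 + 6/5) = 63/5; numerator = 4(255/176) + 2(20/11) = 415/44; a_3 = (415/44)/(63/5) = 2075/2772
  n = 4: D(4) = 4(4 + 6/5) = 104/5; numerator = 4(2075/2772) + 2(255/176) = 32665/5544; a_4 = (32665/5544)/(104/5) = 163325/576576

r = 2; a_0 = 1; a_1 = 20/11; a_2 = 255/176; a_3 = 2075/2772; a_4 = 163325/576576


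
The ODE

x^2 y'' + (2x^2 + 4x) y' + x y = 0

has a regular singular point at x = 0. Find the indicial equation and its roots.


Divide by x^2 to reach normal form y'' + P_1(x) y' + P_2(x) y = 0 with P_1(x) = 2 + 4/x and P_2(x) = 1/x.
x = 0 is a singular point because the y'-coefficient 2 + 4/x has a pole at x = 0 and the y-coefficient 1/x has a pole at x = 0.
It is a regular singular point because x P_1(x) = p(x) = 2x + 4 and x^2 P_2(x) = q(x) = x are polynomials, hence analytic at x = 0.
p(0) = 4,  q(0) = 0.
Indicial equation: r(r-1) + p(0) r + q(0) = 0, i.e. r^2 + (p(0) - 1) r + q(0) = 0, i.e. r^2 + 3 r = 0.
Discriminant: (3)^2 - 4(0) = 9, so r = (-3 ± 3)/2.
Solving: r_1 = 0, r_2 = -3.

indicial: r^2 + 3 r = 0; roots r_1 = 0, r_2 = -3


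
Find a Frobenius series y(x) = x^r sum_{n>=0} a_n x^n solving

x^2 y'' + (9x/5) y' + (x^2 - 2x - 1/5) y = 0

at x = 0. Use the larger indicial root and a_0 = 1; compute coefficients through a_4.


Write in Frobenius form y'' + (p(x)/x) y' + (q(x)/x^2) y = 0:
  p(x) = 9/5,  q(x) = x^2 - 2x - 1/5.
Indicial equation: r(r-1) + (9/5) r + (-1/5) = 0 -> roots r_1 = 1/5, r_2 = -1.
Take r = r_1 = 1/5. Let y(x) = x^r sum_{n>=0} a_n x^n with a_0 = 1.
Substitute y = x^r sum a_n x^n and match x^{r+n}. The recurrence is
  D(n) a_n - 2 a_{n-1} + 1 a_{n-2} = 0,  where D(n) = (r+n)(r+n-1) + (9/5)(r+n) + (-1/5).
  a_n = [2 a_{n-1} - 1 a_{n-2}] / D(n).
Since the indicial polynomial factors as (r - r_1)(r - r_2), D(n) = (r_1 + n - r_1)(r_1 + n - r_2) = n(n + 6/5).
Evaluating step by step (a_0 = 1):
  n = 1: D(1) = 1(1 + 6/5) = 11/5; numerator = 2(1) = 2; a_1 = (2)/(11/5) = 10/11
  n = 2: D(2) = 2(2 + 6/5) = 32/5; numerator = 2(10/11) - 1(1) = 9/11; a_2 = (9/11)/(32/5) = 45/352
  n = 3: D(3) = 3(3 + 6/5) = 63/5; numerator = 2(45/352) - 1(10/11) = -115/176; a_3 = (-115/176)/(63/5) = -575/11088
  n = 4: D(4) = 4(4 + 6/5) = 104/5; numerator = 2(-575/11088) - 1(45/352) = -5135/22176; a_4 = (-5135/22176)/(104/5) = -1975/177408

r = 1/5; a_0 = 1; a_1 = 10/11; a_2 = 45/352; a_3 = -575/11088; a_4 = -1975/177408


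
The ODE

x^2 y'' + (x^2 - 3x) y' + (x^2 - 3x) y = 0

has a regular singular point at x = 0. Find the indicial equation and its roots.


Divide by x^2 to reach normal form y'' + P_1(x) y' + P_2(x) y = 0 with P_1(x) = 1 - 3/x and P_2(x) = 1 - 3/x.
x = 0 is a singular point because the y'-coefficient 1 - 3/x has a pole at x = 0 and the y-coefficient 1 - 3/x has a pole at x = 0.
It is a regular singular point because x P_1(x) = p(x) = x - 3 and x^2 P_2(x) = q(x) = x^2 - 3x are polynomials, hence analytic at x = 0.
p(0) = -3,  q(0) = 0.
Indicial equation: r(r-1) + p(0) r + q(0) = 0, i.e. r^2 + (p(0) - 1) r + q(0) = 0, i.e. r^2 - 4 r = 0.
Discriminant: (-4)^2 - 4(0) = 16, so r = (4 ± 4)/2.
Solving: r_1 = 4, r_2 = 0.

indicial: r^2 - 4 r = 0; roots r_1 = 4, r_2 = 0


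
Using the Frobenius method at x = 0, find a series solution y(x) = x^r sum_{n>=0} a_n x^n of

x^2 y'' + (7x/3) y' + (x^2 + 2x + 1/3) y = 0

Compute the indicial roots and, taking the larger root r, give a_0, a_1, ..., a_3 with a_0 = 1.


Write in Frobenius form y'' + (p(x)/x) y' + (q(x)/x^2) y = 0:
  p(x) = 7/3,  q(x) = x^2 + 2x + 1/3.
Indicial equation: r(r-1) + (7/3) r + (1/3) = 0 -> roots r_1 = -1/3, r_2 = -1.
Take r = r_1 = -1/3. Let y(x) = x^r sum_{n>=0} a_n x^n with a_0 = 1.
Substitute y = x^r sum a_n x^n and match x^{r+n}. The recurrence is
  D(n) a_n + 2 a_{n-1} + 1 a_{n-2} = 0,  where D(n) = (r+n)(r+n-1) + (7/3)(r+n) + (1/3).
  a_n = [-2 a_{n-1} - 1 a_{n-2}] / D(n).
Since the indicial polynomial factors as (r - r_1)(r - r_2), D(n) = (r_1 + n - r_1)(r_1 + n - r_2) = n(n + 2/3).
Evaluating step by step (a_0 = 1):
  n = 1: D(1) = 1(1 + 2/3) = 5/3; numerator = -2(1) = -2; a_1 = (-2)/(5/3) = -6/5
  n = 2: D(2) = 2(2 + 2/3) = 16/3; numerator = -2(-6/5) - 1(1) = 7/5; a_2 = (7/5)/(16/3) = 21/80
  n = 3: D(3) = 3(3 + 2/3) = 11; numerator = -2(21/80) - 1(-6/5) = 27/40; a_3 = (27/40)/(11) = 27/440

r = -1/3; a_0 = 1; a_1 = -6/5; a_2 = 21/80; a_3 = 27/440


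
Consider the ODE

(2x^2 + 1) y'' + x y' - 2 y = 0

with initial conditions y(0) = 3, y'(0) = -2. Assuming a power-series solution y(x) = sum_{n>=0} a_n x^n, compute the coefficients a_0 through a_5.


Ansatz: y(x) = sum_{n>=0} a_n x^n, so y'(x) = sum_{n>=1} n a_n x^(n-1) and y''(x) = sum_{n>=2} n(n-1) a_n x^(n-2).
Substitute into P(x) y'' + Q(x) y' + R(x) y = 0 with P(x) = 2x^2 + 1, Q(x) = x, R(x) = -2, and match powers of x.
Initial conditions: a_0 = 3, a_1 = -2.
Setting the coefficient of each power of x to zero and solving order by order (substituting the coefficients already found):
  x^0: 2 a_2 - 2 a_0 = 0  ->  2 a_2 = 2 a_0 = 6  ->  a_2 = 3
  x^1: 6 a_3 - a_1 = 0  ->  6 a_3 = a_1 = -2  ->  a_3 = -1/3
  x^2: 12 a_4 + 4 a_2 = 0  ->  12 a_4 = -4 a_2 = -12  ->  a_4 = -1
  x^3: 20 a_5 + 13 a_3 = 0  ->  20 a_5 = -13 a_3 = 13/3  ->  a_5 = 13/60
Truncated series: y(x) = 3 - 2 x + 3 x^2 - (1/3) x^3 - x^4 + (13/60) x^5 + O(x^6).

a_0 = 3; a_1 = -2; a_2 = 3; a_3 = -1/3; a_4 = -1; a_5 = 13/60


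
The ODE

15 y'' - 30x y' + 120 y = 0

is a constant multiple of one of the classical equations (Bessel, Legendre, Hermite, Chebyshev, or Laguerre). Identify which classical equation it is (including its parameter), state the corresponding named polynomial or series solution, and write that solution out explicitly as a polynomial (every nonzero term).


All three coefficients share the factor 15; dividing through by 15 gives  y'' - 2x y' + 8 y = 0.
This matches the Hermite equation y'' - 2x y' + 2n y = 0 with 2n = 8, so n = 4; the polynomial solution is H_4(x).
With y = sum_k a_k x^k, matching x^k gives (k+2)(k+1) a_{k+2} = 2(k - n) a_k = 2(k - 4) a_k. The right side vanishes at k = 4, so the series with the parity of 4 terminates at degree 4.
Standard normalization: leading coefficient of H_n is 2^n, so a_4 = 2^4 = 16. Work downward with a_k = (k+1)(k+2) a_{k+2} / (2(k - n)):
  a_2 = (3)(4)(16) / (2(2 - 4)) = 192/(-4) = -48
  a_0 = (1)(2)(-48) / (2(0 - 4)) = -96/(-8) = 12
Hence H_4(x) = 16 x^4 - 48 x^2 + 12.

H_4(x); series = 16 x^4 - 48 x^2 + 12


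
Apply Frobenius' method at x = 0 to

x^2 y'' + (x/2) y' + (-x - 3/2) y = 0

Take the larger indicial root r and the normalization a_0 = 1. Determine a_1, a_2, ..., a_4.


Write in Frobenius form y'' + (p(x)/x) y' + (q(x)/x^2) y = 0:
  p(x) = 1/2,  q(x) = -x - 3/2.
Indicial equation: r(r-1) + (1/2) r + (-3/2) = 0 -> roots r_1 = 3/2, r_2 = -1.
Take r = r_1 = 3/2. Let y(x) = x^r sum_{n>=0} a_n x^n with a_0 = 1.
Substitute y = x^r sum a_n x^n and match x^{r+n}. The recurrence is
  D(n) a_n - 1 a_{n-1} = 0,  where D(n) = (r+n)(r+n-1) + (1/2)(r+n) + (-3/2).
  a_n = 1 / D(n) * a_{n-1}.
Since the indicial polynomial factors as (r - r_1)(r - r_2), D(n) = (r_1 + n - r_1)(r_1 + n - r_2) = n(n + 5/2).
Evaluating step by step (a_0 = 1):
  n = 1: D(1) = 1(1 + 5/2) = 7/2; numerator = 1(1) = 1; a_1 = (1)/(7/2) = 2/7
  n = 2: D(2) = 2(2 + 5/2) = 9; numerator = 1(2/7) = 2/7; a_2 = (2/7)/(9) = 2/63
  n = 3: D(3) = 3(3 + 5/2) = 33/2; numerator = 1(2/63) = 2/63; a_3 = (2/63)/(33/2) = 4/2079
  n = 4: D(4) = 4(4 + 5/2) = 26; numerator = 1(4/2079) = 4/2079; a_4 = (4/2079)/(26) = 2/27027

r = 3/2; a_0 = 1; a_1 = 2/7; a_2 = 2/63; a_3 = 4/2079; a_4 = 2/27027


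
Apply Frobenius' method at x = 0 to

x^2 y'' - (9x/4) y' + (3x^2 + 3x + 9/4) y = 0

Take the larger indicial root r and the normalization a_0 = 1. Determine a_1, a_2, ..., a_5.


Write in Frobenius form y'' + (p(x)/x) y' + (q(x)/x^2) y = 0:
  p(x) = -9/4,  q(x) = 3x^2 + 3x + 9/4.
Indicial equation: r(r-1) + (-9/4) r + (9/4) = 0 -> roots r_1 = 9/4, r_2 = 1.
Take r = r_1 = 9/4. Let y(x) = x^r sum_{n>=0} a_n x^n with a_0 = 1.
Substitute y = x^r sum a_n x^n and match x^{r+n}. The recurrence is
  D(n) a_n + 3 a_{n-1} + 3 a_{n-2} = 0,  where D(n) = (r+n)(r+n-1) + (-9/4)(r+n) + (9/4).
  a_n = [-3 a_{n-1} - 3 a_{n-2}] / D(n).
Since the indicial polynomial factors as (r - r_1)(r - r_2), D(n) = (r_1 + n - r_1)(r_1 + n - r_2) = n(n + 5/4).
Evaluating step by step (a_0 = 1):
  n = 1: D(1) = 1(1 + 5/4) = 9/4; numerator = -3(1) = -3; a_1 = (-3)/(9/4) = -4/3
  n = 2: D(2) = 2(2 + 5/4) = 13/2; numerator = -3(-4/3) - 3(1) = 1; a_2 = (1)/(13/2) = 2/13
  n = 3: D(3) = 3(3 + 5/4) = 51/4; numerator = -3(2/13) - 3(-4/3) = 46/13; a_3 = (46/13)/(51/4) = 184/663
  n = 4: D(4) = 4(4 + 5/4) = 21; numerator = -3(184/663) - 3(2/13) = -22/17; a_4 = (-22/17)/(21) = -22/357
  n = 5: D(5) = 5(5 + 5/4) = 125/4; numerator = -3(-22/357) - 3(184/663) = -1002/1547; a_5 = (-1002/1547)/(125/4) = -4008/193375

r = 9/4; a_0 = 1; a_1 = -4/3; a_2 = 2/13; a_3 = 184/663; a_4 = -22/357; a_5 = -4008/193375


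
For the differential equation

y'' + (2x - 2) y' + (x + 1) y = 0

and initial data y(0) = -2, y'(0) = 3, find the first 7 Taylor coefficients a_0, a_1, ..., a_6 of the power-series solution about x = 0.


Ansatz: y(x) = sum_{n>=0} a_n x^n, so y'(x) = sum_{n>=1} n a_n x^(n-1) and y''(x) = sum_{n>=2} n(n-1) a_n x^(n-2).
Substitute into P(x) y'' + Q(x) y' + R(x) y = 0 with P(x) = 1, Q(x) = 2x - 2, R(x) = x + 1, and match powers of x.
Initial conditions: a_0 = -2, a_1 = 3.
Setting the coefficient of each power of x to zero and solving order by order (substituting the coefficients already found):
  x^0: 2 a_2 - 2 a_1 + a_0 = 0  ->  2 a_2 = 2 a_1 - a_0 = 8  ->  a_2 = 4
  x^1: 6 a_3 - 4 a_2 + 3 a_1 + a_0 = 0  ->  6 a_3 = 4 a_2 - 3 a_1 - a_0 = 9  ->  a_3 = 3/2
  x^2: 12 a_4 - 6 a_3 + 5 a_2 + a_1 = 0  ->  12 a_4 = 6 a_3 - 5 a_2 - a_1 = -14  ->  a_4 = -7/6
  x^3: 20 a_5 - 8 a_4 + 7 a_3 + a_2 = 0  ->  20 a_5 = 8 a_4 - 7 a_3 - a_2 = -143/6  ->  a_5 = -143/120
  x^4: 30 a_6 - 10 a_5 + 9 a_4 + a_3 = 0  ->  30 a_6 = 10 a_5 - 9 a_4 - a_3 = -35/12  ->  a_6 = -7/72
Truncated series: y(x) = -2 + 3 x + 4 x^2 + (3/2) x^3 - (7/6) x^4 - (143/120) x^5 - (7/72) x^6 + O(x^7).

a_0 = -2; a_1 = 3; a_2 = 4; a_3 = 3/2; a_4 = -7/6; a_5 = -143/120; a_6 = -7/72


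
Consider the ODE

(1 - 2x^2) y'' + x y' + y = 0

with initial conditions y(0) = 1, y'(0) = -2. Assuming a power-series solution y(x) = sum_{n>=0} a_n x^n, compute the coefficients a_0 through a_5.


Ansatz: y(x) = sum_{n>=0} a_n x^n, so y'(x) = sum_{n>=1} n a_n x^(n-1) and y''(x) = sum_{n>=2} n(n-1) a_n x^(n-2).
Substitute into P(x) y'' + Q(x) y' + R(x) y = 0 with P(x) = 1 - 2x^2, Q(x) = x, R(x) = 1, and match powers of x.
Initial conditions: a_0 = 1, a_1 = -2.
Setting the coefficient of each power of x to zero and solving order by order (substituting the coefficients already found):
  x^0: 2 a_2 + a_0 = 0  ->  2 a_2 = -a_0 = -1  ->  a_2 = -1/2
  x^1: 6 a_3 + 2 a_1 = 0  ->  6 a_3 = -2 a_1 = 4  ->  a_3 = 2/3
  x^2: 12 a_4 - a_2 = 0  ->  12 a_4 = a_2 = -1/2  ->  a_4 = -1/24
  x^3: 20 a_5 - 8 a_3 = 0  ->  20 a_5 = 8 a_3 = 16/3  ->  a_5 = 4/15
Truncated series: y(x) = 1 - 2 x - (1/2) x^2 + (2/3) x^3 - (1/24) x^4 + (4/15) x^5 + O(x^6).

a_0 = 1; a_1 = -2; a_2 = -1/2; a_3 = 2/3; a_4 = -1/24; a_5 = 4/15


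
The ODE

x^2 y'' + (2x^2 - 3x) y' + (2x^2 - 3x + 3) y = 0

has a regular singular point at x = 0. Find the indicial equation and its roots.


Divide by x^2 to reach normal form y'' + P_1(x) y' + P_2(x) y = 0 with P_1(x) = 2 - 3/x and P_2(x) = 2 - 3/x + 3/x^2.
x = 0 is a singular point because the y'-coefficient 2 - 3/x has a pole at x = 0 and the y-coefficient 2 - 3/x + 3/x^2 has a pole at x = 0.
It is a regular singular point because x P_1(x) = p(x) = 2x - 3 and x^2 P_2(x) = q(x) = 2x^2 - 3x + 3 are polynomials, hence analytic at x = 0.
p(0) = -3,  q(0) = 3.
Indicial equation: r(r-1) + p(0) r + q(0) = 0, i.e. r^2 + (p(0) - 1) r + q(0) = 0, i.e. r^2 - 4 r + 3 = 0.
Discriminant: (-4)^2 - 4(3) = 4, so r = (4 ± 2)/2.
Solving: r_1 = 3, r_2 = 1.

indicial: r^2 - 4 r + 3 = 0; roots r_1 = 3, r_2 = 1


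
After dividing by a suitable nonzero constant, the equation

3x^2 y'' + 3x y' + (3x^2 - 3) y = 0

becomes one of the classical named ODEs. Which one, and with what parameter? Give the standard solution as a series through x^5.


All three coefficients share the factor 3; dividing through by 3 gives  x^2 y'' + x y' + (x^2 - 1) y = 0.
This matches the Bessel equation x^2 y'' + x y' + (x^2 - nu^2) y = 0 with nu^2 = 1, so nu = 1; the solution bounded at x = 0 is J_1(x).
Frobenius at x = 0: indicial roots ±nu; for r = nu the recurrence k(k + 2nu) c_k = -c_{k-2} gives the standard series J_nu(x) = sum_{k>=0} (-1)^k / (k! (k+nu)!) (x/2)^(2k+nu). Evaluate the first 3 terms:
  k = 0: (-1)^0 / (0! * 1! * 2^1) x^1 = 1/(1*1*2) x^1 = (1/2) x^1
  k = 1: (-1)^1 / (1! * 2! * 2^3) x^3 = -1/(1*2*8) x^3 = (-1/16) x^3
  k = 2: (-1)^2 / (2! * 3! * 2^5) x^5 = 1/(2*6*32) x^5 = (1/384) x^5
Hence J_1(x) = x^5/384 - x^3/16 + x/2 + ....

J_1(x); series = x^5/384 - x^3/16 + x/2


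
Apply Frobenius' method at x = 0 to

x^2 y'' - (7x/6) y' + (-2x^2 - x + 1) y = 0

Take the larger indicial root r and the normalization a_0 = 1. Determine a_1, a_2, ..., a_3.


Write in Frobenius form y'' + (p(x)/x) y' + (q(x)/x^2) y = 0:
  p(x) = -7/6,  q(x) = -2x^2 - x + 1.
Indicial equation: r(r-1) + (-7/6) r + (1) = 0 -> roots r_1 = 3/2, r_2 = 2/3.
Take r = r_1 = 3/2. Let y(x) = x^r sum_{n>=0} a_n x^n with a_0 = 1.
Substitute y = x^r sum a_n x^n and match x^{r+n}. The recurrence is
  D(n) a_n - 1 a_{n-1} - 2 a_{n-2} = 0,  where D(n) = (r+n)(r+n-1) + (-7/6)(r+n) + (1).
  a_n = [1 a_{n-1} + 2 a_{n-2}] / D(n).
Since the indicial polynomial factors as (r - r_1)(r - r_2), D(n) = (r_1 + n - r_1)(r_1 + n - r_2) = n(n + 5/6).
Evaluating step by step (a_0 = 1):
  n = 1: D(1) = 1(1 + 5/6) = 11/6; numerator = 1(1) = 1; a_1 = (1)/(11/6) = 6/11
  n = 2: D(2) = 2(2 + 5/6) = 17/3; numerator = 1(6/11) + 2(1) = 28/11; a_2 = (28/11)/(17/3) = 84/187
  n = 3: D(3) = 3(3 + 5/6) = 23/2; numerator = 1(84/187) + 2(6/11) = 288/187; a_3 = (288/187)/(23/2) = 576/4301

r = 3/2; a_0 = 1; a_1 = 6/11; a_2 = 84/187; a_3 = 576/4301
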